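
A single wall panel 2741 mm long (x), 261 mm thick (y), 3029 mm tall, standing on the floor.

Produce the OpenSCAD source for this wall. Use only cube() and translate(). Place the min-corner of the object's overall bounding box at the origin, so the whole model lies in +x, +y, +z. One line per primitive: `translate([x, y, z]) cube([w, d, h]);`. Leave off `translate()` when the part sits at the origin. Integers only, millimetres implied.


cube([2741, 261, 3029]);


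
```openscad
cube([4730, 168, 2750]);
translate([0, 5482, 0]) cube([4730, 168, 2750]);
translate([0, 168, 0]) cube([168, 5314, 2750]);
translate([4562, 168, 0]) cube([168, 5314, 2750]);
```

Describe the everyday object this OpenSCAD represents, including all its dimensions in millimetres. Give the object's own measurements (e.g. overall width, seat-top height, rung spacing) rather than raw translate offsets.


The wall frame of a small rectangular building: four walls, each 2750 mm tall and 168 mm thick, enclosing a footprint 4730 mm (x) by 5650 mm (y) outside-to-outside, with no floor or roof. The front and back walls (the −y and +y sides) span the full width; the two side walls fit between them.


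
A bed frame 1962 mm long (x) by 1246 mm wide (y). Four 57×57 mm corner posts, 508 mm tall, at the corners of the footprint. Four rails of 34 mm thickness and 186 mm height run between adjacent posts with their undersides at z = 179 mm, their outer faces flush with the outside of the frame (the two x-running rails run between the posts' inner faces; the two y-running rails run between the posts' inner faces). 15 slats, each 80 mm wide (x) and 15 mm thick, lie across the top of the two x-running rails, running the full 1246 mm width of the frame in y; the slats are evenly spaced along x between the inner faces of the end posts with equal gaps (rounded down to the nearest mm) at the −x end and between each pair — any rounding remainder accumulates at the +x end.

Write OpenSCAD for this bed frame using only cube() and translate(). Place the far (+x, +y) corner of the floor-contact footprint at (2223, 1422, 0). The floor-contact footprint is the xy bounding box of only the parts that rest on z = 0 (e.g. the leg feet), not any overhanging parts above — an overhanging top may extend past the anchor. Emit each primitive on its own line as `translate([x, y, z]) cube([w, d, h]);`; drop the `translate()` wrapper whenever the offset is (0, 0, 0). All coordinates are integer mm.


translate([261, 176, 0]) cube([57, 57, 508]);
translate([261, 1365, 0]) cube([57, 57, 508]);
translate([2166, 176, 0]) cube([57, 57, 508]);
translate([2166, 1365, 0]) cube([57, 57, 508]);
translate([318, 176, 179]) cube([1848, 34, 186]);
translate([318, 1388, 179]) cube([1848, 34, 186]);
translate([261, 233, 179]) cube([34, 1132, 186]);
translate([2189, 233, 179]) cube([34, 1132, 186]);
translate([358, 176, 365]) cube([80, 1246, 15]);
translate([478, 176, 365]) cube([80, 1246, 15]);
translate([598, 176, 365]) cube([80, 1246, 15]);
translate([718, 176, 365]) cube([80, 1246, 15]);
translate([838, 176, 365]) cube([80, 1246, 15]);
translate([958, 176, 365]) cube([80, 1246, 15]);
translate([1078, 176, 365]) cube([80, 1246, 15]);
translate([1198, 176, 365]) cube([80, 1246, 15]);
translate([1318, 176, 365]) cube([80, 1246, 15]);
translate([1438, 176, 365]) cube([80, 1246, 15]);
translate([1558, 176, 365]) cube([80, 1246, 15]);
translate([1678, 176, 365]) cube([80, 1246, 15]);
translate([1798, 176, 365]) cube([80, 1246, 15]);
translate([1918, 176, 365]) cube([80, 1246, 15]);
translate([2038, 176, 365]) cube([80, 1246, 15]);


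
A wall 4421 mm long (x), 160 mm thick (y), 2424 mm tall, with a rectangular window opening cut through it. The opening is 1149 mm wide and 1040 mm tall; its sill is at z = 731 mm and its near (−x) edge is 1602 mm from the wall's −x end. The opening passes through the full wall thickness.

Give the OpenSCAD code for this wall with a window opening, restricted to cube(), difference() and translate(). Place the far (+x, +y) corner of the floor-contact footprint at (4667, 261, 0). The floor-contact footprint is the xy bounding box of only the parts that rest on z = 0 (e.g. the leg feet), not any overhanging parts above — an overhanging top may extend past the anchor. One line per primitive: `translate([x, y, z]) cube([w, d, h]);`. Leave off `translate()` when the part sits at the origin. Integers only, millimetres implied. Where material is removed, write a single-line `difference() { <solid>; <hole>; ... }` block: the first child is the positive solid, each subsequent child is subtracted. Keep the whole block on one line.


difference() { translate([246, 101, 0]) cube([4421, 160, 2424]); translate([1848, 101, 731]) cube([1149, 160, 1040]); }


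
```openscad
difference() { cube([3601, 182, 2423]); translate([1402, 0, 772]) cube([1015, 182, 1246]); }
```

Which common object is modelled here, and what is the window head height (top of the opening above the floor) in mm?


A wall with a window opening. The window head height is 2018 mm.

A wall with a rectangular opening subtracted — a window. Sill at z = 772, opening 1246 mm tall, so the head is at 772 + 1246 = 2018 mm.


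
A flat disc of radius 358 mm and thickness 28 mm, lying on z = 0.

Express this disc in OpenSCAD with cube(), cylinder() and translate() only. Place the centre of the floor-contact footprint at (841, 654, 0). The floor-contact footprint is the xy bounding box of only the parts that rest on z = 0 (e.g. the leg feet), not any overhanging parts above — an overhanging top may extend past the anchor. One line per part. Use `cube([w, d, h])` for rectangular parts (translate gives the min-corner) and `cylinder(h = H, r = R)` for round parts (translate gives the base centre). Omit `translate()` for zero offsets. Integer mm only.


translate([841, 654, 0]) cylinder(h = 28, r = 358);


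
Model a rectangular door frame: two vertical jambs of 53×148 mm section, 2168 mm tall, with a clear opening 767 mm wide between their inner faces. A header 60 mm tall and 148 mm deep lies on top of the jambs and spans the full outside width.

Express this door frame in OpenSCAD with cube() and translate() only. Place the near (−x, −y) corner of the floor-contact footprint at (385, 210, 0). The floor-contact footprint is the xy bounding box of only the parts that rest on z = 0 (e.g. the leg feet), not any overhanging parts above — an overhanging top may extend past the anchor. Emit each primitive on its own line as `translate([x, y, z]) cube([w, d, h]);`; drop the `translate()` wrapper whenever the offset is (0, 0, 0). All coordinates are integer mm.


translate([385, 210, 0]) cube([53, 148, 2168]);
translate([1205, 210, 0]) cube([53, 148, 2168]);
translate([385, 210, 2168]) cube([873, 148, 60]);


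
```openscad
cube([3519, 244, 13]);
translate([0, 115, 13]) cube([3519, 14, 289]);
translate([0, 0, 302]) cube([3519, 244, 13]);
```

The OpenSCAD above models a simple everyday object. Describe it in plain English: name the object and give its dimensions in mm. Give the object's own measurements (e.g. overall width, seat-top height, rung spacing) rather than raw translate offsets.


An I-beam lying along x, 3519 mm long. Overall section height 315 mm. Two flanges 244 mm wide (y) and 13 mm thick, one on the floor and one at the top; a web 14 mm thick runs between them, centred on the flange width.


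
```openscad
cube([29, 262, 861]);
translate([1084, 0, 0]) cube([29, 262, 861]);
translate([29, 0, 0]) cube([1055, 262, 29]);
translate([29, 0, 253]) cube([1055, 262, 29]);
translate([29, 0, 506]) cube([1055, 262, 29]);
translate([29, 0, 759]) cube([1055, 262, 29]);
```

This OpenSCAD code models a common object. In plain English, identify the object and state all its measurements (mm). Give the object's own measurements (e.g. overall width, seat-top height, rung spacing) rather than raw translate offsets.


An open bookshelf. Two side panels, each 29 mm thick, 262 mm deep and 861 mm tall, stand 1113 mm apart (outside-to-outside). Between them sit 4 shelves, each 29 mm thick and 262 mm deep, spanning the full gap between the sides. The bottom shelf rests on the floor (its underside at z = 0) and the clear gap between one shelf's top and the next shelf's underside is 224 mm.


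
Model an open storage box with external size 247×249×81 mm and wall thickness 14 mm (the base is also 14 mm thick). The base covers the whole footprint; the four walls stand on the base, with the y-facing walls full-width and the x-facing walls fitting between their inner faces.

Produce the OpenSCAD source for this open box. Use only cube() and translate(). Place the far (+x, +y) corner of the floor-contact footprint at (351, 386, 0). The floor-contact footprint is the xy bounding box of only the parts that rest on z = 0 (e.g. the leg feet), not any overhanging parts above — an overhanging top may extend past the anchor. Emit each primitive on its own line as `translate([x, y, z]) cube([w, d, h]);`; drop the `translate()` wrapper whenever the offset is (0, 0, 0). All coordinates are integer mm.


translate([104, 137, 0]) cube([247, 249, 14]);
translate([104, 137, 14]) cube([247, 14, 67]);
translate([104, 372, 14]) cube([247, 14, 67]);
translate([104, 151, 14]) cube([14, 221, 67]);
translate([337, 151, 14]) cube([14, 221, 67]);


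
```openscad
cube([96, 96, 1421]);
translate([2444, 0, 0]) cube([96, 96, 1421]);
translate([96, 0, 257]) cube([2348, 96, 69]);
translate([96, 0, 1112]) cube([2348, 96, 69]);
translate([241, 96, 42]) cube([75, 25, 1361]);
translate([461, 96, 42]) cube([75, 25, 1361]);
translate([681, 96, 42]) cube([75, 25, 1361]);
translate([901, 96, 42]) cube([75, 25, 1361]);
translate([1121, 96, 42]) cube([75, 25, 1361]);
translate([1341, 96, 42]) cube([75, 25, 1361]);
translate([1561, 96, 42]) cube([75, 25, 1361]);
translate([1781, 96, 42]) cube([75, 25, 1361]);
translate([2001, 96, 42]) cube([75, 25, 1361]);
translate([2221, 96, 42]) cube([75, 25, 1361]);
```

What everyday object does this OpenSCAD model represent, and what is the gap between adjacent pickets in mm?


A fence section. The picket gap is 145 mm.

Two posts, two rails, 10 pickets — a fence section. Span 2348 mm holds 10 pickets of 75 mm with 11 equal gaps: ⌊(2348 − 10·75) / 11⌋ = 145 mm.


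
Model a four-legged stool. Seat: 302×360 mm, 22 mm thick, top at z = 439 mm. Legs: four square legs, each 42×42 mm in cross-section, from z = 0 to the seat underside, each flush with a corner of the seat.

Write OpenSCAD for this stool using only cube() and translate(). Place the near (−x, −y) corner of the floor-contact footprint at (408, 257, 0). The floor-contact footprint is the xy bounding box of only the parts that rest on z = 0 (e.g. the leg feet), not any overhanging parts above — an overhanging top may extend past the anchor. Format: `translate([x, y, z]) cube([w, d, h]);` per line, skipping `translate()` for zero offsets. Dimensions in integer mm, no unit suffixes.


translate([408, 257, 417]) cube([302, 360, 22]);
translate([408, 257, 0]) cube([42, 42, 417]);
translate([668, 257, 0]) cube([42, 42, 417]);
translate([408, 575, 0]) cube([42, 42, 417]);
translate([668, 575, 0]) cube([42, 42, 417]);


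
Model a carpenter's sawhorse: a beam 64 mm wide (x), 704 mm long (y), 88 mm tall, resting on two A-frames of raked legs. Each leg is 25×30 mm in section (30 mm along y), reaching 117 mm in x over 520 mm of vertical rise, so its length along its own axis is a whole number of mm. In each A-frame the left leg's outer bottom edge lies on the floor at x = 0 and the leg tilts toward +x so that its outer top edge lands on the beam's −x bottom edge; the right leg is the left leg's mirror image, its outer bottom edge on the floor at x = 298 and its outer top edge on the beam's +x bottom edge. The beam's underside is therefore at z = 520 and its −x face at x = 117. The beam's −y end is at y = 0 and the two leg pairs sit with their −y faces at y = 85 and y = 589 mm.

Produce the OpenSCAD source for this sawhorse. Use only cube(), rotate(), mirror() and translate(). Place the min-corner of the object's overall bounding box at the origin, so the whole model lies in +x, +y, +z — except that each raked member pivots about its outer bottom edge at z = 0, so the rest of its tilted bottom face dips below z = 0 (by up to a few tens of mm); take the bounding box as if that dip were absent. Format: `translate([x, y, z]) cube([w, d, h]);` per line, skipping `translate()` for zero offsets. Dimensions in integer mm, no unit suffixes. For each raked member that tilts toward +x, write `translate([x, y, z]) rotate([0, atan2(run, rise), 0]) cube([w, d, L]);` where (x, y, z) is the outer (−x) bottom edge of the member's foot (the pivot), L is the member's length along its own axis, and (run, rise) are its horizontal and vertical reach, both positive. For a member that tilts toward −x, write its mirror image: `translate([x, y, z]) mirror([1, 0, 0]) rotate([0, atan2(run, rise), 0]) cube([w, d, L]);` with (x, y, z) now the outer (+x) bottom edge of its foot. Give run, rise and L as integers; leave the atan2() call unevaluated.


translate([117, 0, 520]) cube([64, 704, 88]);
translate([0, 85, 0]) rotate([0, atan2(117, 520), 0]) cube([25, 30, 533]);
translate([298, 85, 0]) mirror([1, 0, 0]) rotate([0, atan2(117, 520), 0]) cube([25, 30, 533]);
translate([0, 589, 0]) rotate([0, atan2(117, 520), 0]) cube([25, 30, 533]);
translate([298, 589, 0]) mirror([1, 0, 0]) rotate([0, atan2(117, 520), 0]) cube([25, 30, 533]);


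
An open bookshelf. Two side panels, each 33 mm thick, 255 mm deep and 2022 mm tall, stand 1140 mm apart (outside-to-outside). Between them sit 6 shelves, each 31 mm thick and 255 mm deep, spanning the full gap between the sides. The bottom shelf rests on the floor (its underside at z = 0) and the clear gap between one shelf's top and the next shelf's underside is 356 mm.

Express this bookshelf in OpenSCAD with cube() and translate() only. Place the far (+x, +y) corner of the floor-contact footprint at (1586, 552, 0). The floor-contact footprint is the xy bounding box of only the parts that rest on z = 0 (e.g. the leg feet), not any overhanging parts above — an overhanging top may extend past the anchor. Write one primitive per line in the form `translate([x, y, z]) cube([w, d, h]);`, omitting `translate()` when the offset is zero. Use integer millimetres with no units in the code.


translate([446, 297, 0]) cube([33, 255, 2022]);
translate([1553, 297, 0]) cube([33, 255, 2022]);
translate([479, 297, 0]) cube([1074, 255, 31]);
translate([479, 297, 387]) cube([1074, 255, 31]);
translate([479, 297, 774]) cube([1074, 255, 31]);
translate([479, 297, 1161]) cube([1074, 255, 31]);
translate([479, 297, 1548]) cube([1074, 255, 31]);
translate([479, 297, 1935]) cube([1074, 255, 31]);


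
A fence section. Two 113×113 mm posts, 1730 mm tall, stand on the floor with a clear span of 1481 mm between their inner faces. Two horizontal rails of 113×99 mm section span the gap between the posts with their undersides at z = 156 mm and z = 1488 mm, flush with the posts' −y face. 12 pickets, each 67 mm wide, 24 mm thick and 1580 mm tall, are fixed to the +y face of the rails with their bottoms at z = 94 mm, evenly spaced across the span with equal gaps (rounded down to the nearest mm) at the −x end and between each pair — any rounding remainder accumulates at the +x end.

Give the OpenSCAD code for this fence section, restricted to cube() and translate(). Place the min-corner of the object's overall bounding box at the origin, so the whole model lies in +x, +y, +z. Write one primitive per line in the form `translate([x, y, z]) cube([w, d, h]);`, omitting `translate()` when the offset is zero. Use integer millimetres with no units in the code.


cube([113, 113, 1730]);
translate([1594, 0, 0]) cube([113, 113, 1730]);
translate([113, 0, 156]) cube([1481, 113, 99]);
translate([113, 0, 1488]) cube([1481, 113, 99]);
translate([165, 113, 94]) cube([67, 24, 1580]);
translate([284, 113, 94]) cube([67, 24, 1580]);
translate([403, 113, 94]) cube([67, 24, 1580]);
translate([522, 113, 94]) cube([67, 24, 1580]);
translate([641, 113, 94]) cube([67, 24, 1580]);
translate([760, 113, 94]) cube([67, 24, 1580]);
translate([879, 113, 94]) cube([67, 24, 1580]);
translate([998, 113, 94]) cube([67, 24, 1580]);
translate([1117, 113, 94]) cube([67, 24, 1580]);
translate([1236, 113, 94]) cube([67, 24, 1580]);
translate([1355, 113, 94]) cube([67, 24, 1580]);
translate([1474, 113, 94]) cube([67, 24, 1580]);


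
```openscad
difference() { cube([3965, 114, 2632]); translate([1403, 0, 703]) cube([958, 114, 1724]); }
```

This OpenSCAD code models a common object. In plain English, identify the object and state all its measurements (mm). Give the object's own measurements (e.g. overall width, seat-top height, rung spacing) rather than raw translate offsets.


A wall 3965 mm long (x), 114 mm thick (y), 2632 mm tall, with a rectangular window opening cut through it. The opening is 958 mm wide and 1724 mm tall; its sill is at z = 703 mm and its near (−x) edge is 1403 mm from the wall's −x end. The opening passes through the full wall thickness.


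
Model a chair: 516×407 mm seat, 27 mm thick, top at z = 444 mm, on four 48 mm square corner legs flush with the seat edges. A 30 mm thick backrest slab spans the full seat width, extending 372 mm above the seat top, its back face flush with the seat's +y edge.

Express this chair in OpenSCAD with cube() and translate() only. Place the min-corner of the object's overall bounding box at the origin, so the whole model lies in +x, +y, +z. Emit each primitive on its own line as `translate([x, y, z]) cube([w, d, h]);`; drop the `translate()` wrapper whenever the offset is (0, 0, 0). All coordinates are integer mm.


translate([0, 0, 417]) cube([516, 407, 27]);
cube([48, 48, 417]);
translate([468, 0, 0]) cube([48, 48, 417]);
translate([0, 359, 0]) cube([48, 48, 417]);
translate([468, 359, 0]) cube([48, 48, 417]);
translate([0, 377, 444]) cube([516, 30, 372]);


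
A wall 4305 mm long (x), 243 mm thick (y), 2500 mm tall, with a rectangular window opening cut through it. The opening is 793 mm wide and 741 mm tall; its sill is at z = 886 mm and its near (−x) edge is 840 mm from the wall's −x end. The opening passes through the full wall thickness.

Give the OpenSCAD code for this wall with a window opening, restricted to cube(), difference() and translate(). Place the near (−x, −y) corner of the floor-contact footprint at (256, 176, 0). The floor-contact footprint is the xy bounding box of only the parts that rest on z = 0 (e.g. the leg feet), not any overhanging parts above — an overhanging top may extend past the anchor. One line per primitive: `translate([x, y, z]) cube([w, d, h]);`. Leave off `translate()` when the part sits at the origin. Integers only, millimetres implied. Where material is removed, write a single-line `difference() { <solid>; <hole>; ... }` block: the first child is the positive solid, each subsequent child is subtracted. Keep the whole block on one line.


difference() { translate([256, 176, 0]) cube([4305, 243, 2500]); translate([1096, 176, 886]) cube([793, 243, 741]); }


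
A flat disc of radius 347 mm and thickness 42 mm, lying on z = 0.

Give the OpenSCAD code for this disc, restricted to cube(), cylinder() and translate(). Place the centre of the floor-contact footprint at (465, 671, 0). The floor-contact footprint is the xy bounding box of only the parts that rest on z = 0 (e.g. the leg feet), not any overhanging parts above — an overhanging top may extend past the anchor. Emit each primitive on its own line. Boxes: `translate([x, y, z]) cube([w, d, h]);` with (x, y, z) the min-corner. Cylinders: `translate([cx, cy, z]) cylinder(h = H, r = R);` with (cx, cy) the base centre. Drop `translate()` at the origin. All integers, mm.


translate([465, 671, 0]) cylinder(h = 42, r = 347);


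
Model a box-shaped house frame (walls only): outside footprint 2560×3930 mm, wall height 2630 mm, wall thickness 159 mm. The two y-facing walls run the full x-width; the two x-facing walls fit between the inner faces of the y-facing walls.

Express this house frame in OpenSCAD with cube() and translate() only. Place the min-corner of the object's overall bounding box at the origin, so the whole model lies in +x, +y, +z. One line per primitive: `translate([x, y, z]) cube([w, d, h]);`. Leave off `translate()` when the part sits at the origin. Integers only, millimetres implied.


cube([2560, 159, 2630]);
translate([0, 3771, 0]) cube([2560, 159, 2630]);
translate([0, 159, 0]) cube([159, 3612, 2630]);
translate([2401, 159, 0]) cube([159, 3612, 2630]);


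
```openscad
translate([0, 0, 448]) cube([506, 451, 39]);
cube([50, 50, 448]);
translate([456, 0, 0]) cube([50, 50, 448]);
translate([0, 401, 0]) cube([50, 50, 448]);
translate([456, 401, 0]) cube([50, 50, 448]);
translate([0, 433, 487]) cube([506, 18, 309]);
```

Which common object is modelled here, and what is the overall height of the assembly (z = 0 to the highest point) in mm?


A chair. The overall height is 796 mm.

A slab on four corner posts with a tall panel at the back — a chair. The seat slab sits at z = 448 with thickness 39, and the 309 mm backrest starts at the seat top, so the overall height is 448 + 39 + 309 = 796 mm.


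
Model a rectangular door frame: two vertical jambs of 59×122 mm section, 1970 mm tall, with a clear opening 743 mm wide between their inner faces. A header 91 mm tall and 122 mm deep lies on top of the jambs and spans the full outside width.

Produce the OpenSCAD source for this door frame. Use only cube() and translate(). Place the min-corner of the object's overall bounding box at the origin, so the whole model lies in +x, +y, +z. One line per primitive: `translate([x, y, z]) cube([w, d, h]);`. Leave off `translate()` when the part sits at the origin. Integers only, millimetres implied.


cube([59, 122, 1970]);
translate([802, 0, 0]) cube([59, 122, 1970]);
translate([0, 0, 1970]) cube([861, 122, 91]);


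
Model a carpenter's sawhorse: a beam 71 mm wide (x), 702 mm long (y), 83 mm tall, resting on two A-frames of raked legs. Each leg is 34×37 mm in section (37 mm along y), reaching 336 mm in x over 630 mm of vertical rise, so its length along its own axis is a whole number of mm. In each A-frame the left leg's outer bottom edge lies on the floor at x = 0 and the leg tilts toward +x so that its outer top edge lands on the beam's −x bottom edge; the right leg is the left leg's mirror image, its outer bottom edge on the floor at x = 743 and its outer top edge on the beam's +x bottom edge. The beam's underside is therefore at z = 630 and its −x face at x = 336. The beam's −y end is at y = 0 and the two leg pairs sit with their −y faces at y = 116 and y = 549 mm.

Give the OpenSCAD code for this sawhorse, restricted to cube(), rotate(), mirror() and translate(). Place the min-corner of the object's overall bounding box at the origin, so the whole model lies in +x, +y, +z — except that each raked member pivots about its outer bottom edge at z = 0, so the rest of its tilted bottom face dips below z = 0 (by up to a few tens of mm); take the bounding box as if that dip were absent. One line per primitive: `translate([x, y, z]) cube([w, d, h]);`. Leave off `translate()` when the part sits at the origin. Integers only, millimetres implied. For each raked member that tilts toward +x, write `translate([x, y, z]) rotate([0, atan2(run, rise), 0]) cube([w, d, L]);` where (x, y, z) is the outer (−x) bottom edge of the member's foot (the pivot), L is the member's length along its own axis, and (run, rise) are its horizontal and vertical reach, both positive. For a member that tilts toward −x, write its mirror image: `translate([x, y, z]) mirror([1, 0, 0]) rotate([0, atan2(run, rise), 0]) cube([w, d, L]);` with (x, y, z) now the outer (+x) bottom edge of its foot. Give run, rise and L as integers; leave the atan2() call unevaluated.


translate([336, 0, 630]) cube([71, 702, 83]);
translate([0, 116, 0]) rotate([0, atan2(336, 630), 0]) cube([34, 37, 714]);
translate([743, 116, 0]) mirror([1, 0, 0]) rotate([0, atan2(336, 630), 0]) cube([34, 37, 714]);
translate([0, 549, 0]) rotate([0, atan2(336, 630), 0]) cube([34, 37, 714]);
translate([743, 549, 0]) mirror([1, 0, 0]) rotate([0, atan2(336, 630), 0]) cube([34, 37, 714]);


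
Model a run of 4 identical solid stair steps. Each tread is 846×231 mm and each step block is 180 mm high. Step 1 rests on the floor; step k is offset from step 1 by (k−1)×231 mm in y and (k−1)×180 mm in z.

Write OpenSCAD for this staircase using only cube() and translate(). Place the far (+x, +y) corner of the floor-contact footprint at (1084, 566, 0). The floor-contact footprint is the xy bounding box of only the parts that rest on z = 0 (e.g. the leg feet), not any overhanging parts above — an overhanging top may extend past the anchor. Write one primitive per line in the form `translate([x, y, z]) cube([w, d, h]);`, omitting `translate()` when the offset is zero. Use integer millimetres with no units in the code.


translate([238, 335, 0]) cube([846, 231, 180]);
translate([238, 566, 180]) cube([846, 231, 180]);
translate([238, 797, 360]) cube([846, 231, 180]);
translate([238, 1028, 540]) cube([846, 231, 180]);


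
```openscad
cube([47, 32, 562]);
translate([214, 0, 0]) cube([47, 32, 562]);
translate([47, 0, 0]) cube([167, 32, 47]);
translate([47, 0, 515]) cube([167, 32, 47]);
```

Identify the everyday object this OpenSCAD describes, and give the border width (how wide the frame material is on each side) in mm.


A picture frame. The border width is 47 mm.

Four thin pieces enclosing a rectangular opening — a picture frame. The two full-height stiles are 562 mm tall; the top rail sits at z = 515 and is 47 mm tall, so the border above the opening is 562 − 515 = 47 mm, matching the stile x-width.


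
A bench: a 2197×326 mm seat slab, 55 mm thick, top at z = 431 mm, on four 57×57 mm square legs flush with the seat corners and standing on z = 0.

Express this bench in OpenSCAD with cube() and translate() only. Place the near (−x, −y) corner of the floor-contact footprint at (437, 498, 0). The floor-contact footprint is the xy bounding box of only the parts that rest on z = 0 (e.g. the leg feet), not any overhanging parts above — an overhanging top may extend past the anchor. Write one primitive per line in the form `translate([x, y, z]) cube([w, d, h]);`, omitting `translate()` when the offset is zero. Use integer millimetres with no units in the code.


translate([437, 498, 376]) cube([2197, 326, 55]);
translate([437, 498, 0]) cube([57, 57, 376]);
translate([437, 767, 0]) cube([57, 57, 376]);
translate([2577, 498, 0]) cube([57, 57, 376]);
translate([2577, 767, 0]) cube([57, 57, 376]);


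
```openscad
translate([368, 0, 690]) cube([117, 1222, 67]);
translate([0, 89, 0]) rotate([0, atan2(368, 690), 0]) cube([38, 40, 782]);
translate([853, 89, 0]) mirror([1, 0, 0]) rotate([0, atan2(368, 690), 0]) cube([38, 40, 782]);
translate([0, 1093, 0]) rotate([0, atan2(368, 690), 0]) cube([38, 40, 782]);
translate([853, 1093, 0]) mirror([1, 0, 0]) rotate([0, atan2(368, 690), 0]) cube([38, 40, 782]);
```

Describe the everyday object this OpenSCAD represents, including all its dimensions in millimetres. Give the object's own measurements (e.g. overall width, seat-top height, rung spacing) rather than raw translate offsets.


A sawhorse. A 117×1222×67 mm beam (x, y, z) sits on two A-frame leg pairs. Each pair is two raked legs of 38×40 mm section (40 mm along y) splaying symmetrically in x. Each leg rises 690 mm vertically over 368 mm of horizontal reach and is 782 mm long along its own axis. Every leg's outer bottom edge rests on the floor and its outer top edge meets a bottom edge of the beam — the left legs (tilting toward +x) meet the beam's −x bottom edge, the right legs (their mirror images, tilting toward −x) meet its +x bottom edge — so the leg tops tuck under the beam, the beam's underside is 690 mm above the floor, and the feet are 853 mm apart outside-to-outside with the beam centred between them. The two leg pairs are set in 89 mm from either end of the beam.


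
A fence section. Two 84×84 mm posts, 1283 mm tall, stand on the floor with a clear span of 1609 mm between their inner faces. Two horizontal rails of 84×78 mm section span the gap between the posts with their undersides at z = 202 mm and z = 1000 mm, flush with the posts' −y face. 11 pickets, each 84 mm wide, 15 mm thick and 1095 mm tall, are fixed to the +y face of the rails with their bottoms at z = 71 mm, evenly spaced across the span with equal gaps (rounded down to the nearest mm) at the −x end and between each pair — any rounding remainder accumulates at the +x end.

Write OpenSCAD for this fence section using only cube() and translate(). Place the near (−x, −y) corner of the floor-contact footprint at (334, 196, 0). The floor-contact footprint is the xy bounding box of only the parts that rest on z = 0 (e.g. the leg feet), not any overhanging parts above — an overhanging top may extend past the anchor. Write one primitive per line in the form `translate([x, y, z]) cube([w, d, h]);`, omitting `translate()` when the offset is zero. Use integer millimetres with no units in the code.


translate([334, 196, 0]) cube([84, 84, 1283]);
translate([2027, 196, 0]) cube([84, 84, 1283]);
translate([418, 196, 202]) cube([1609, 84, 78]);
translate([418, 196, 1000]) cube([1609, 84, 78]);
translate([475, 280, 71]) cube([84, 15, 1095]);
translate([616, 280, 71]) cube([84, 15, 1095]);
translate([757, 280, 71]) cube([84, 15, 1095]);
translate([898, 280, 71]) cube([84, 15, 1095]);
translate([1039, 280, 71]) cube([84, 15, 1095]);
translate([1180, 280, 71]) cube([84, 15, 1095]);
translate([1321, 280, 71]) cube([84, 15, 1095]);
translate([1462, 280, 71]) cube([84, 15, 1095]);
translate([1603, 280, 71]) cube([84, 15, 1095]);
translate([1744, 280, 71]) cube([84, 15, 1095]);
translate([1885, 280, 71]) cube([84, 15, 1095]);


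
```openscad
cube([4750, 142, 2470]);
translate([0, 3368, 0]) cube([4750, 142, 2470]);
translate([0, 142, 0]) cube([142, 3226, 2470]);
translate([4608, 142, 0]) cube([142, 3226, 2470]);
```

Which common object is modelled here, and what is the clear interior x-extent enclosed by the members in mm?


A house (or room) frame. The interior width is 4466 mm.

Four 2470 mm walls enclosing a rectangle with no floor or roof — a room or house frame. Outside width is 4750 mm and wall thickness is 142 mm, so the interior width is 4750 − 2 × 142 = 4466 mm.


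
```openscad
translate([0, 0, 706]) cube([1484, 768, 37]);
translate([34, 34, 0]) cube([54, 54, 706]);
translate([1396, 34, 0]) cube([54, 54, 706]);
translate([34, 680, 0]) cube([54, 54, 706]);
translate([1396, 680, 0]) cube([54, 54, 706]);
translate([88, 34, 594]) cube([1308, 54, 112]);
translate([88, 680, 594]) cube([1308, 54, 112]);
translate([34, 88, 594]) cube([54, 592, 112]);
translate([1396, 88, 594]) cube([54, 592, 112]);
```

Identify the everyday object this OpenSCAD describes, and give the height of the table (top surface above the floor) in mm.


A table. The table height is 743 mm.

A 1484×768×37 slab sits at z = 706 on four 54 mm square posts — a table. The top surface is at 706 + 37 = 743 mm.


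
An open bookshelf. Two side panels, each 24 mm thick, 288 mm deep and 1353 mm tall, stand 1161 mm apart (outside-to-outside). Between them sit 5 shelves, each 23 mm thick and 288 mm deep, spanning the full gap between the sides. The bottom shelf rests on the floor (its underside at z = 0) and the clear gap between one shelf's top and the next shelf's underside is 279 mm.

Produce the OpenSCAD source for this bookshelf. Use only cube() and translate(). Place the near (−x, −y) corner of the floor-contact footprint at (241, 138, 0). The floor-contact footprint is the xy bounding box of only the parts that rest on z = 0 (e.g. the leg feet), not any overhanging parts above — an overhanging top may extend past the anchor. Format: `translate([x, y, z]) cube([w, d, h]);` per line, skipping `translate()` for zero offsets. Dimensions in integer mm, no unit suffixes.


translate([241, 138, 0]) cube([24, 288, 1353]);
translate([1378, 138, 0]) cube([24, 288, 1353]);
translate([265, 138, 0]) cube([1113, 288, 23]);
translate([265, 138, 302]) cube([1113, 288, 23]);
translate([265, 138, 604]) cube([1113, 288, 23]);
translate([265, 138, 906]) cube([1113, 288, 23]);
translate([265, 138, 1208]) cube([1113, 288, 23]);


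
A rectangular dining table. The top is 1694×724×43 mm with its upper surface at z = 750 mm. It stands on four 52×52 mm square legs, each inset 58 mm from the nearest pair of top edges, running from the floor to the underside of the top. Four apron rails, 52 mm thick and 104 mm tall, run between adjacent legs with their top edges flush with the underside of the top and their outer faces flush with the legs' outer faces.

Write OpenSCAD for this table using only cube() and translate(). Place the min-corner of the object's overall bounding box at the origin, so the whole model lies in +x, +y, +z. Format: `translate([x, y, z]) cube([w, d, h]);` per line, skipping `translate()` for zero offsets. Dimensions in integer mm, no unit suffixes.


translate([0, 0, 707]) cube([1694, 724, 43]);
translate([58, 58, 0]) cube([52, 52, 707]);
translate([1584, 58, 0]) cube([52, 52, 707]);
translate([58, 614, 0]) cube([52, 52, 707]);
translate([1584, 614, 0]) cube([52, 52, 707]);
translate([110, 58, 603]) cube([1474, 52, 104]);
translate([110, 614, 603]) cube([1474, 52, 104]);
translate([58, 110, 603]) cube([52, 504, 104]);
translate([1584, 110, 603]) cube([52, 504, 104]);


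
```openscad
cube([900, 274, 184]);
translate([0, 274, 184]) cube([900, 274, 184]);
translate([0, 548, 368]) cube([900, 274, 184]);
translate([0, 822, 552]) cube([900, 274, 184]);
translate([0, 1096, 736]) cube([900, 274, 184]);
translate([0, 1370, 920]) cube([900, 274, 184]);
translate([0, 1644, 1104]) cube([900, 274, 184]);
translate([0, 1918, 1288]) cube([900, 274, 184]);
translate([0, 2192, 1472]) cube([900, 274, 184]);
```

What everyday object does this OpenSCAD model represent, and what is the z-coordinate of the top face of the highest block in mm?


A staircase. The total rise is 1656 mm.

9 identical blocks, each offset up and back from the previous — a staircase. Each step is 184 mm tall and there are 9 of them, so the total rise is 9 × 184 = 1656 mm.


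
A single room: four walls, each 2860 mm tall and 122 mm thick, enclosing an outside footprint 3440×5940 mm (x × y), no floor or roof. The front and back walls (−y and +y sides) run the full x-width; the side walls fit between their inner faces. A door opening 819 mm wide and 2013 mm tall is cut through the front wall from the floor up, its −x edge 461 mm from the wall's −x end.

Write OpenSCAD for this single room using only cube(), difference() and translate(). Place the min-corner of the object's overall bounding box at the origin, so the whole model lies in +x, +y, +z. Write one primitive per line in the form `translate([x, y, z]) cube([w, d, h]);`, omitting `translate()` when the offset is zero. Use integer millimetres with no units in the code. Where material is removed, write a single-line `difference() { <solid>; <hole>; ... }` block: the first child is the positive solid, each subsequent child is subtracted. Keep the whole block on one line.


difference() { cube([3440, 122, 2860]); translate([461, 0, 0]) cube([819, 122, 2013]); }
translate([0, 5818, 0]) cube([3440, 122, 2860]);
translate([0, 122, 0]) cube([122, 5696, 2860]);
translate([3318, 122, 0]) cube([122, 5696, 2860]);


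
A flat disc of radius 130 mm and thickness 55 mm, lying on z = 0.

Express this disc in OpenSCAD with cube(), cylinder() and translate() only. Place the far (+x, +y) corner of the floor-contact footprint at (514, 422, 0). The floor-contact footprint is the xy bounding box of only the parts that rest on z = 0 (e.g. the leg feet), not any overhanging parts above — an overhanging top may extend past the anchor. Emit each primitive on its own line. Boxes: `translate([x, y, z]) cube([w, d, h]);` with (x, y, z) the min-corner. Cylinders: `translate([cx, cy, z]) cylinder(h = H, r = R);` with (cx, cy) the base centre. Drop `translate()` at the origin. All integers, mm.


translate([384, 292, 0]) cylinder(h = 55, r = 130);


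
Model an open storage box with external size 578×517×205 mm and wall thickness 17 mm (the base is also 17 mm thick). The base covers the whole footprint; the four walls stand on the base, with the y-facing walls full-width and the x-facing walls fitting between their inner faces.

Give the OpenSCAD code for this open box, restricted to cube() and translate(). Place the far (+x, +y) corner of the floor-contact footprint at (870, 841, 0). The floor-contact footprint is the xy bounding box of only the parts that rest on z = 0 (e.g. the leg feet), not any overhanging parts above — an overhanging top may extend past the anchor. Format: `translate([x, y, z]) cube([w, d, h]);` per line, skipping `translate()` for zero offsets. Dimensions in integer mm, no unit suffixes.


translate([292, 324, 0]) cube([578, 517, 17]);
translate([292, 324, 17]) cube([578, 17, 188]);
translate([292, 824, 17]) cube([578, 17, 188]);
translate([292, 341, 17]) cube([17, 483, 188]);
translate([853, 341, 17]) cube([17, 483, 188]);


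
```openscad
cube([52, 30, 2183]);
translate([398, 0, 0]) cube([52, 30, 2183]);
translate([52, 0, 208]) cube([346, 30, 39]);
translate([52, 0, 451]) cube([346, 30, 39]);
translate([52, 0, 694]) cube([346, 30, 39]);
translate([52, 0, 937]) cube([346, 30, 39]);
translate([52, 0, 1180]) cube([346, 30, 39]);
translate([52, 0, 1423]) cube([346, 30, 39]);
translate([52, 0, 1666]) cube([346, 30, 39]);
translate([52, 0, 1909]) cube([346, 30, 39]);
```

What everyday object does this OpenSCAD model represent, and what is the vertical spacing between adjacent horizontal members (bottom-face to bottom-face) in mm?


A ladder. The rung spacing is 243 mm.

Two tall 52×30 posts with 8 short bars between them — a ladder. Adjacent rungs sit at z = 208 and z = 451, so the spacing is 451 − 208 = 243 mm.


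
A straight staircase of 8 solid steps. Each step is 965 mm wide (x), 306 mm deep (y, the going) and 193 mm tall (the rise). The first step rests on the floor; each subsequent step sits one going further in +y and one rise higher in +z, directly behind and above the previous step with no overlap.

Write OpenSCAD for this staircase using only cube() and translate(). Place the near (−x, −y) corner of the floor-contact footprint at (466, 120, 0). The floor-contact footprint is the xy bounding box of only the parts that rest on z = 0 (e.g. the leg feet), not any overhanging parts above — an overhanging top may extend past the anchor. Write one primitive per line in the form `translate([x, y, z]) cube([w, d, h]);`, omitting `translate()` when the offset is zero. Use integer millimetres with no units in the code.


translate([466, 120, 0]) cube([965, 306, 193]);
translate([466, 426, 193]) cube([965, 306, 193]);
translate([466, 732, 386]) cube([965, 306, 193]);
translate([466, 1038, 579]) cube([965, 306, 193]);
translate([466, 1344, 772]) cube([965, 306, 193]);
translate([466, 1650, 965]) cube([965, 306, 193]);
translate([466, 1956, 1158]) cube([965, 306, 193]);
translate([466, 2262, 1351]) cube([965, 306, 193]);


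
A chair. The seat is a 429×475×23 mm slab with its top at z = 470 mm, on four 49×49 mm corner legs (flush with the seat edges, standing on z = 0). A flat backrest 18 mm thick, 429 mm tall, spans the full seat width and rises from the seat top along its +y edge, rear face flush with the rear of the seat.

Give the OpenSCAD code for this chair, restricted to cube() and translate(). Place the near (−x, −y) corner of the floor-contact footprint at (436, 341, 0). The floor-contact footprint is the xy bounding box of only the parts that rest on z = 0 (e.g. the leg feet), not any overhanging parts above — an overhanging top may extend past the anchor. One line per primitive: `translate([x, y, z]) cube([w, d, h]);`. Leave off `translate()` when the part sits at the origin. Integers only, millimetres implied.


translate([436, 341, 447]) cube([429, 475, 23]);
translate([436, 341, 0]) cube([49, 49, 447]);
translate([816, 341, 0]) cube([49, 49, 447]);
translate([436, 767, 0]) cube([49, 49, 447]);
translate([816, 767, 0]) cube([49, 49, 447]);
translate([436, 798, 470]) cube([429, 18, 429]);
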